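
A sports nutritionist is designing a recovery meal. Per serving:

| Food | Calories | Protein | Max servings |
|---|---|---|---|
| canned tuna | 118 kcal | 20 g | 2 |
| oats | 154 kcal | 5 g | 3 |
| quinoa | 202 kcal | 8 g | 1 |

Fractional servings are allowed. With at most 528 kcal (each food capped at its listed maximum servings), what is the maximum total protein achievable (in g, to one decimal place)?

50.9 g

Protein per kcal: canned tuna 0.1695, quinoa 0.0396, oats 0.03247.
Take 2 servings of canned tuna: uses 236 kcal, +40.0 g protein (running total 40.0 g).
Take 1 serving of quinoa: uses 202 kcal, +8.0 g protein (running total 48.0 g).
Take 0.5844 servings of oats: uses 90 kcal, +2.9 g protein (running total 50.9 g).
Filling greedily by protein-per-kcal is optimal for one linear limit, giving 50.9 g.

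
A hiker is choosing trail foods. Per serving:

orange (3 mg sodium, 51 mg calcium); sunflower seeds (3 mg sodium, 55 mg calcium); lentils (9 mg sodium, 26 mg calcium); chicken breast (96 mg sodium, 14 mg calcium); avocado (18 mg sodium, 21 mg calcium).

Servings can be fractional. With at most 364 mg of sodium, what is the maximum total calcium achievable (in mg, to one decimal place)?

Calcium per mg sodium: sunflower seeds 18.33, orange 17, lentils 2.889, avocado 1.167, chicken breast 0.1458.
With no serving limits, spend the whole sodium allowance on sunflower seeds: 364 mg / 3 mg × 55 mg = 6673.3 mg.

6673.3 mg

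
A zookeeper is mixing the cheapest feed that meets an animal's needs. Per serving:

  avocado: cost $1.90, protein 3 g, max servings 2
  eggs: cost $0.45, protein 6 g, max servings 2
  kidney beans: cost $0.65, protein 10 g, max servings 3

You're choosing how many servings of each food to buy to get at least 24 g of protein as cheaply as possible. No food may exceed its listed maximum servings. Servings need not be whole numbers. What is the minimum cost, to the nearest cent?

Cost per g of protein: kidney beans $0.0650, eggs $0.0750, avocado $0.6333.
Take 2.4 servings of kidney beans: +24.0 g protein for $1.56 (total $1.56, still need 0.0 g).
Greedy by cheapest-per-g is optimal for a single linear constraint, so the minimum cost is $1.56.

$1.56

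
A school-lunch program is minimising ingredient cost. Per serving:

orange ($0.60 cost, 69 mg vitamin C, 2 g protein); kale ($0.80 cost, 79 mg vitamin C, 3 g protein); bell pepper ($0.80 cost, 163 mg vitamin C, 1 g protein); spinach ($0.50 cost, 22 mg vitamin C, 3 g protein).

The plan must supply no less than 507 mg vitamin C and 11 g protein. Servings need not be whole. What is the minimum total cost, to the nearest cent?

Check every corner: each single food scaled to meet both minima, and each pair solved so both constraints bind.
orange only: max(507/69, 11/2) = 7.348 servings → $4.41.
kale only: max(507/79, 11/3) = 6.418 servings → $5.13.
bell pepper only: max(507/163, 11/1) = 11 servings → $8.80.
spinach only: max(507/22, 11/3) = 23.05 servings → $11.52.
orange + kale with both targets exact would need a negative amount; discard.
orange + bell pepper with both tight: 5.004 servings and 0.9922 servings → $3.80.
orange + spinach with both targets exact would need a negative amount; discard.
kale + bell pepper with both tight: 3.137 servings and 1.59 servings → $3.78.
kale + spinach: the both-tight solution has a negative serving — not a feasible corner.
bell pepper + spinach with both tight: 2.739 servings and 2.754 servings → $3.57.
The minimum over all feasible corners is $3.57.

$3.57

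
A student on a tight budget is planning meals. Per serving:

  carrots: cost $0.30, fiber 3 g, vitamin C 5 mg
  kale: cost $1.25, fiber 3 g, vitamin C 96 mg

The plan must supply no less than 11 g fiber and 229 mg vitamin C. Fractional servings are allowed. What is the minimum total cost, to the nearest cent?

$3.30

Minimising a linear cost over {fiber ≥ 11, vitamin C ≥ 229, servings ≥ 0} — the optimum is at a vertex, using one or two foods.
carrots only: max(11/3, 229/5) = 45.8 servings → $13.74.
kale only: max(11/3, 229/96) = 3.667 servings → $4.58.
carrots + kale with both tight: 1.352 servings and 2.315 servings → $3.30.
Cheapest feasible corner: $3.30.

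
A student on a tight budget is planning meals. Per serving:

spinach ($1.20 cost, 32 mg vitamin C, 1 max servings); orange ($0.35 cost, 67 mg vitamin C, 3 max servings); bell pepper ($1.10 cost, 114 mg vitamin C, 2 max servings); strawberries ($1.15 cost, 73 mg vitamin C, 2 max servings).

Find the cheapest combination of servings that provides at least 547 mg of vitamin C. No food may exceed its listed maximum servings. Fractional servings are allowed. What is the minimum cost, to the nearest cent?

Cost per mg of vitamin C: orange $0.0052, bell pepper $0.0096, strawberries $0.0158, spinach $0.0375.
Take 3 servings of orange: +201.0 mg vitamin C for $1.05 (total $1.05, still need 346.0 mg).
Take 2 servings of bell pepper: +228.0 mg vitamin C for $2.20 (total $3.25, still need 118.0 mg).
Take 1.616 servings of strawberries: +118.0 mg vitamin C for $1.86 (total $5.11, still need 0.0 mg).
Greedy by cheapest-per-mg is optimal for a single linear constraint, so the minimum cost is $5.11.

$5.11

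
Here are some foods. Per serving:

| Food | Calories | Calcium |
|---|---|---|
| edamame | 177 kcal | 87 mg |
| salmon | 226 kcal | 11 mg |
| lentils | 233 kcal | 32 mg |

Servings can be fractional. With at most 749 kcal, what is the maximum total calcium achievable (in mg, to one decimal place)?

Calcium per kcal: edamame 0.4915, lentils 0.1373, salmon 0.04867.
With no serving limits, spend the whole calories allowance on edamame: 749 kcal / 177 kcal × 87 mg = 368.2 mg.

368.2 mg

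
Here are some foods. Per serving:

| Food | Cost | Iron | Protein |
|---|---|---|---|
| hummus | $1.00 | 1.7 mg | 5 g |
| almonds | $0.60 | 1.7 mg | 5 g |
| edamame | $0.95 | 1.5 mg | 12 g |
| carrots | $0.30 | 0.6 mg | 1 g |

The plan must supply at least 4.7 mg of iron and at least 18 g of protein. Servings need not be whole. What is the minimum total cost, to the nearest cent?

hummus only: max(4.7/1.7, 18/5) = 3.6 servings → $3.60.
almonds only: max(4.7/1.7, 18/5) = 3.6 servings → $2.16.
edamame only: max(4.7/1.5, 18/12) = 3.133 servings → $2.98.
carrots only: max(4.7/0.6, 18/1) = 18 servings → $5.40.
hummus + almonds (both tight): parallel constraints — no distinct corner.
hummus + edamame with both tight: 2.279 servings and 0.5504 servings → $2.80.
hummus + carrots: intersection lies outside the first quadrant.
almonds + edamame with both tight: 2.279 servings and 0.5504 servings → $1.89.
almonds + carrots with both targets exact would need a negative amount; discard.
edamame + carrots with both tight: 1.07 servings and 5.158 servings → $2.56.
Cheapest feasible corner: $1.89.

$1.89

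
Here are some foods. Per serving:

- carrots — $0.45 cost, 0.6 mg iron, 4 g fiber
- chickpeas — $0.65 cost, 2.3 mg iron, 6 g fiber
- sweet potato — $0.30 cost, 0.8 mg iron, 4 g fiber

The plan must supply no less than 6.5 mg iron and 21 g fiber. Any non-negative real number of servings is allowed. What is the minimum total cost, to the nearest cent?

For a min-cost LP with two ≥-constraints, a basic feasible solution has at most two positive variables.
carrots only: max(6.5/0.6, 21/4) = 10.83 servings → $4.88.
chickpeas only: max(6.5/2.3, 21/6) = 3.5 servings → $2.27.
sweet potato only: max(6.5/0.8, 21/4) = 8.125 servings → $2.44.
carrots + chickpeas with both tight: 1.661 servings and 2.393 servings → $2.30.
carrots + sweet potato with both targets exact would need a negative amount; discard.
chickpeas + sweet potato with both tight: 2.091 servings and 2.114 servings → $1.99.
Cheapest feasible corner: $1.99.

$1.99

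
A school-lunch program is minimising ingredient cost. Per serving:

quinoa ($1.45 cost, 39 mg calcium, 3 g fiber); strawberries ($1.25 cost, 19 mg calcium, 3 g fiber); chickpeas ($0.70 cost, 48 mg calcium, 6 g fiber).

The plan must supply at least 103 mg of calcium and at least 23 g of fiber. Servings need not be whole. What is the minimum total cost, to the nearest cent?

$2.68

Compare the cost at each extreme point of the feasible region.
quinoa only: max(103/39, 23/3) = 7.667 servings → $11.12.
strawberries only: max(103/19, 23/3) = 7.667 servings → $9.58.
chickpeas only: max(103/48, 23/6) = 3.833 servings → $2.68.
quinoa + strawberries: the both-tight solution has a negative serving — not a feasible corner.
quinoa + chickpeas: the both-tight solution has a negative serving — not a feasible corner.
strawberries + chickpeas: the both-tight solution has a negative serving — not a feasible corner.
Cheapest feasible corner: $2.68.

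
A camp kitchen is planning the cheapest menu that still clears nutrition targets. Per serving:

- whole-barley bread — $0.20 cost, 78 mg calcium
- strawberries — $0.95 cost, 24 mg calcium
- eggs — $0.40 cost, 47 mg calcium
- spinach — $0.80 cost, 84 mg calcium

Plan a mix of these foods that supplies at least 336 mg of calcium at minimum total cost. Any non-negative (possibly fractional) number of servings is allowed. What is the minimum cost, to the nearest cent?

$0.86

Cost per mg of calcium: whole-barley bread $0.0026, eggs $0.0085, spinach $0.0095, strawberries $0.0396.
With no serving limits, use only whole-barley bread: 336 mg / 78 mg = 4.308 servings × $0.20 = $0.86.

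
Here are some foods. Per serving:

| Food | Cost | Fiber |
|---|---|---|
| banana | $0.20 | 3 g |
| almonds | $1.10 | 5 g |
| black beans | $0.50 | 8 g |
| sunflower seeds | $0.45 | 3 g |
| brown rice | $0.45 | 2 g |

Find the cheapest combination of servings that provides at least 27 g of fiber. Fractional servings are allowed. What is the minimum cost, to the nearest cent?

$1.69

Cost per g of fiber: black beans $0.0625, banana $0.0667, sunflower seeds $0.1500, almonds $0.2200, brown rice $0.2250.
With no serving limits, use only black beans: 27 g / 8 g = 3.375 servings × $0.50 = $1.69.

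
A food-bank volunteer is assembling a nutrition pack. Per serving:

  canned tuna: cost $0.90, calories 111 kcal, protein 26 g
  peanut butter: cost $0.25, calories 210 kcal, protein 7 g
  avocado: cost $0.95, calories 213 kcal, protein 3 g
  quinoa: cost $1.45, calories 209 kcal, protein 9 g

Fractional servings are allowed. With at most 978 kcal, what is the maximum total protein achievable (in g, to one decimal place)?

229.1 g

Protein per kcal: canned tuna 0.2342, quinoa 0.04306, peanut butter 0.03333, avocado 0.01408.
With no serving limits, spend the whole calories allowance on canned tuna: 978 kcal / 111 kcal × 26 g = 229.1 g.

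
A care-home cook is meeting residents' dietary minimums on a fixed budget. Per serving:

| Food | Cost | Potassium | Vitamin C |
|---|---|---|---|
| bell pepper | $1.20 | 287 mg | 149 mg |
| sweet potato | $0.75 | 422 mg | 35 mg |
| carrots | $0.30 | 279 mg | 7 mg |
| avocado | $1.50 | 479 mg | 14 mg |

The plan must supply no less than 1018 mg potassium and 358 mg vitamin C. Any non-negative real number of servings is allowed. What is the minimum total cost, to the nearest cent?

$3.18

Minimising a linear cost over {potassium ≥ 1018, vitamin C ≥ 358, servings ≥ 0} — the optimum is at a vertex, using one or two foods.
bell pepper only: max(1018/287, 358/149) = 3.547 servings → $4.26.
sweet potato only: max(1018/422, 358/35) = 10.23 servings → $7.67.
carrots only: max(1018/279, 358/7) = 51.14 servings → $15.34.
avocado only: max(1018/479, 358/14) = 25.57 servings → $38.36.
bell pepper + sweet potato with both tight: 2.185 servings and 0.9262 servings → $3.32.
bell pepper + carrots with both tight: 2.345 servings and 1.237 servings → $3.18.
bell pepper + avocado with both tight: 2.334 servings and 0.7266 servings → $3.89.
sweet potato + carrots with both targets exact would need a negative amount; discard.
sweet potato + avocado with both targets exact would need a negative amount; discard.
carrots + avocado with both targets exact would need a negative amount; discard.
Cheapest feasible corner: $3.18.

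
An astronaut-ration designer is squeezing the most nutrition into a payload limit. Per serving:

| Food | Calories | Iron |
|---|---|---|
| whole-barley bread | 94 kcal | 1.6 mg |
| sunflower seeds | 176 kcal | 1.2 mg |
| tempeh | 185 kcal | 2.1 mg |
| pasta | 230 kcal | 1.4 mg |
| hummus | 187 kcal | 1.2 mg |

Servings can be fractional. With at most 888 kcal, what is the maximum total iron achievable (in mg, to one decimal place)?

Iron per kcal: whole-barley bread 0.01702, tempeh 0.01135, sunflower seeds 0.006818, hummus 0.006417, pasta 0.006087.
With no serving limits, spend the whole calories allowance on whole-barley bread: 888 kcal / 94 kcal × 1.6 mg = 15.1 mg.

15.1 mg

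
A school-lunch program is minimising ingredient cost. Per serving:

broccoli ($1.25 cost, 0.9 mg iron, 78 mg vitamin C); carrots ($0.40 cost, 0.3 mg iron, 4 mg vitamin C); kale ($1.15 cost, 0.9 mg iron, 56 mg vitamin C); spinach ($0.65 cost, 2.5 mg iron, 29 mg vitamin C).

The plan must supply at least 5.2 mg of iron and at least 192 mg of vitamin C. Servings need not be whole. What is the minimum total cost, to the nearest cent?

Minimising a linear cost over {iron ≥ 5.2, vitamin C ≥ 192, servings ≥ 0} — the optimum is at a vertex, using one or two foods.
broccoli only: max(5.2/0.9, 192/78) = 5.778 servings → $7.22.
carrots only: max(5.2/0.3, 192/4) = 48 servings → $19.20.
kale only: max(5.2/0.9, 192/56) = 5.778 servings → $6.64.
spinach only: max(5.2/2.5, 192/29) = 6.621 servings → $4.30.
broccoli + carrots with both tight: 1.859 servings and 11.76 servings → $7.03.
broccoli + kale: intersection lies outside the first quadrant.
broccoli + spinach with both tight: 1.949 servings and 1.378 servings → $3.33.
carrots + kale with both tight: 8.97 servings and 2.788 servings → $6.79.
carrots + spinach: the both-tight solution has a negative serving — not a feasible corner.
kale + spinach with both tight: 2.89 servings and 1.04 servings → $4.00.
The minimum over all feasible corners is $3.33.

$3.33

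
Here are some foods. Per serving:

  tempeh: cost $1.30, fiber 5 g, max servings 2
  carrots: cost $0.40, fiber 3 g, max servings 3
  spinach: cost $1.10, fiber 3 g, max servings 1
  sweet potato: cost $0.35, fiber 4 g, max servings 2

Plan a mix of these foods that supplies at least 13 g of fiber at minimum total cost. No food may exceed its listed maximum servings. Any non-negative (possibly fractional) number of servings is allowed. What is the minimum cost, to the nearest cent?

$1.37

Cost per g of fiber: sweet potato $0.0875, carrots $0.1333, tempeh $0.2600, spinach $0.3667.
Take 2 servings of sweet potato: +8.0 g fiber for $0.70 (total $0.70, still need 5.0 g).
Take 1.667 servings of carrots: +5.0 g fiber for $0.67 (total $1.37, still need 0.0 g).
Greedy by cheapest-per-g is optimal for a single linear constraint, so the minimum cost is $1.37.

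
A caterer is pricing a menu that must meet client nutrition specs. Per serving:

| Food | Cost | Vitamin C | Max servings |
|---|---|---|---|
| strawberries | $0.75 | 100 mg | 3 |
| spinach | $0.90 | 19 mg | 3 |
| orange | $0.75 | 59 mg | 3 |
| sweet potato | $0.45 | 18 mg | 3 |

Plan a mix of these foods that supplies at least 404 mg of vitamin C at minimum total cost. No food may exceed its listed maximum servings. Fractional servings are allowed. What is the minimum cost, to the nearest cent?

Cost per mg of vitamin C: strawberries $0.0075, orange $0.0127, sweet potato $0.0250, spinach $0.0474.
Take 3 servings of strawberries: +300.0 mg vitamin C for $2.25 (total $2.25, still need 104.0 mg).
Take 1.763 servings of orange: +104.0 mg vitamin C for $1.32 (total $3.57, still need 0.0 mg).
Filling from the cheapest source first is optimal under one linear minimum: $3.57.

$3.57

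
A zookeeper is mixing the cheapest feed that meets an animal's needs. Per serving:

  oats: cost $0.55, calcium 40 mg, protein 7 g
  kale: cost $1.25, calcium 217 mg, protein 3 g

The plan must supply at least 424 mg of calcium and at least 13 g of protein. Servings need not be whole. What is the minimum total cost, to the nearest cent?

An LP optimum is at a vertex; with two nutrient constraints at most two foods are used. Check each candidate.
oats only: max(424/40, 13/7) = 10.6 servings → $5.83.
kale only: max(424/217, 13/3) = 4.333 servings → $5.42.
oats + kale with both tight: 1.107 servings and 1.75 servings → $2.80.
So the least-cost plan costs $2.80.

$2.80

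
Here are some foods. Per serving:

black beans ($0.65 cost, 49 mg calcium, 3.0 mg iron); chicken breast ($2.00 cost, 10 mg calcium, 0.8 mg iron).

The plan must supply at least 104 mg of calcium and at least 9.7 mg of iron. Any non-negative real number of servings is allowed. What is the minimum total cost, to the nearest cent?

$2.10

black beans only: max(104/49, 9.7/3.0) = 3.233 servings → $2.10.
chicken breast only: max(104/10, 9.7/0.8) = 12.12 servings → $24.25.
black beans + chicken breast: the both-tight solution has a negative serving — not a feasible corner.
The minimum over all feasible corners is $2.10.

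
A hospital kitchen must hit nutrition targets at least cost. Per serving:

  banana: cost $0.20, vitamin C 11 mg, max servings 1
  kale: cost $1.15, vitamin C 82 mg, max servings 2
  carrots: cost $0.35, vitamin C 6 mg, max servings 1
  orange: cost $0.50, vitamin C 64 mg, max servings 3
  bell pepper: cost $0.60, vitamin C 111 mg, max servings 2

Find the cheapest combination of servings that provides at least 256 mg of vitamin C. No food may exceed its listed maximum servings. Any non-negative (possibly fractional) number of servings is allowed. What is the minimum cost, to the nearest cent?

Cost per mg of vitamin C: bell pepper $0.0054, orange $0.0078, kale $0.0140, banana $0.0182, carrots $0.0583.
Take 2 servings of bell pepper: +222.0 mg vitamin C for $1.20 (total $1.20, still need 34.0 mg).
Take 0.5312 servings of orange: +34.0 mg vitamin C for $0.27 (total $1.47, still need 0.0 mg).
Filling from the cheapest source first is optimal under one linear minimum: $1.47.

$1.47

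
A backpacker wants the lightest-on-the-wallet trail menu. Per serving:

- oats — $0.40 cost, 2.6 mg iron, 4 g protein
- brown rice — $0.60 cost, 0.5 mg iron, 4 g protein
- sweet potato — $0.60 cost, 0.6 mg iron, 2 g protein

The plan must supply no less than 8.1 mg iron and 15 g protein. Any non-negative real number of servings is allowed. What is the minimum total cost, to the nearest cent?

$1.50

Two binding constraints pin down two serving amounts, so the optimal mix uses at most two foods. The candidates are each food alone (scaled to the tighter of iron/protein) and each pair with both constraints tight.
oats only: max(8.1/2.6, 15/4) = 3.75 servings → $1.50.
brown rice only: max(8.1/0.5, 15/4) = 16.2 servings → $9.72.
sweet potato only: max(8.1/0.6, 15/2) = 13.5 servings → $8.10.
oats + brown rice with both tight: 2.964 servings and 0.7857 servings → $1.66.
oats + sweet potato with both tight: 2.571 servings and 2.357 servings → $2.44.
brown rice + sweet potato: intersection lies outside the first quadrant.
So the least-cost plan costs $1.50.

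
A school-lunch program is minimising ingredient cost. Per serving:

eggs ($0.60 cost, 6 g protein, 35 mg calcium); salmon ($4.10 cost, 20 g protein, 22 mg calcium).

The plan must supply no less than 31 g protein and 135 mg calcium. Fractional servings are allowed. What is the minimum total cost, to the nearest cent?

eggs only: max(31/6, 135/35) = 5.167 servings → $3.10.
salmon only: max(31/20, 135/22) = 6.136 servings → $25.16.
eggs + salmon with both tight: 3.553 servings and 0.4842 servings → $4.12.
So the least-cost plan costs $3.10.

$3.10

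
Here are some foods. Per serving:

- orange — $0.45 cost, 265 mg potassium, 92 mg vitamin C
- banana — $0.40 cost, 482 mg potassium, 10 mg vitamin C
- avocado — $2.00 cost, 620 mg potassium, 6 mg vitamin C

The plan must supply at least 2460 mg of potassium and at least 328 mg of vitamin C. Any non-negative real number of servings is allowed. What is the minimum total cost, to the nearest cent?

This is a tiny linear program; its minimum lies at a vertex of the feasible set. List the vertices and price them.
orange only: max(2460/265, 328/92) = 9.283 servings → $4.18.
banana only: max(2460/482, 328/10) = 32.8 servings → $13.12.
avocado only: max(2460/620, 328/6) = 54.67 servings → $109.33.
orange + banana with both tight: 3.202 servings and 3.343 servings → $2.78.
orange + avocado with both tight: 3.401 servings and 2.514 servings → $6.56.
banana + avocado: the both-tight solution has a negative serving — not a feasible corner.
So the least-cost plan costs $2.78.

$2.78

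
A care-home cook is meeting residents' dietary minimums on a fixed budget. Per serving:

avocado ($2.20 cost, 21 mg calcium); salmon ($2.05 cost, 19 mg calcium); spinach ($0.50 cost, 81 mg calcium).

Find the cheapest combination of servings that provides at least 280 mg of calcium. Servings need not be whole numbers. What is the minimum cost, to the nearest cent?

$1.73

Cost per mg of calcium: spinach $0.0062, avocado $0.1048, salmon $0.1079.
With no serving limits, use only spinach: 280 mg / 81 mg = 3.457 servings × $0.50 = $1.73.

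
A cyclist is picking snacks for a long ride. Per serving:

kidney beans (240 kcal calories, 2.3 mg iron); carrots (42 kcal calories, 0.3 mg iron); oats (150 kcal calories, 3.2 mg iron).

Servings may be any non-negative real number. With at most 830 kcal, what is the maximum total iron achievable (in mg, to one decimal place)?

17.7 mg

Iron per kcal: oats 0.02133, kidney beans 0.009583, carrots 0.007143.
With no serving limits, spend the whole calories allowance on oats: 830 kcal / 150 kcal × 3.2 mg = 17.7 mg.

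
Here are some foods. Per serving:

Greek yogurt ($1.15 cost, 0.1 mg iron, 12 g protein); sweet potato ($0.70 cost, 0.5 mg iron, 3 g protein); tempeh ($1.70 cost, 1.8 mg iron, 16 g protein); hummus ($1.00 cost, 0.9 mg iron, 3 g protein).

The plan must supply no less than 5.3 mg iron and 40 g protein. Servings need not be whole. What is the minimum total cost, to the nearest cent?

The cheapest plan sits at a corner of the feasible region — with two constraints it uses at most two foods.
Greek yogurt only: max(5.3/0.1, 40/12) = 53 servings → $60.95.
sweet potato only: max(5.3/0.5, 40/3) = 13.33 servings → $9.33.
tempeh only: max(5.3/1.8, 40/16) = 2.944 servings → $5.01.
hummus only: max(5.3/0.9, 40/3) = 13.33 servings → $13.33.
Greek yogurt + sweet potato with both tight: 0.7193 servings and 10.46 servings → $8.15.
Greek yogurt + tempeh: the both-tight solution has a negative serving — not a feasible corner.
Greek yogurt + hummus with both tight: 1.914 servings and 5.676 servings → $7.88.
sweet potato + tempeh with both tight: 4.923 servings and 1.577 servings → $6.13.
sweet potato + hummus with both targets exact would need a negative amount; discard.
tempeh + hummus with both tight: 2.233 servings and 1.422 servings → $5.22.
The minimum over all feasible corners is $5.01.

$5.01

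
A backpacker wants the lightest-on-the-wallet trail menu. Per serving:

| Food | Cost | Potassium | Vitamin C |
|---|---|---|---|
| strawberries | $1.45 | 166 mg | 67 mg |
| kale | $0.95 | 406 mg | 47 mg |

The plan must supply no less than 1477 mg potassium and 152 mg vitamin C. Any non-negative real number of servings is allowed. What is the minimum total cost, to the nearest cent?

This is a tiny linear program; its minimum lies at a vertex of the feasible set. List the vertices and price them.
strawberries only: max(1477/166, 152/67) = 8.898 servings → $12.90.
kale only: max(1477/406, 152/47) = 3.638 servings → $3.46.
strawberries + kale with both targets exact would need a negative amount; discard.
Cheapest feasible corner: $3.46.

$3.46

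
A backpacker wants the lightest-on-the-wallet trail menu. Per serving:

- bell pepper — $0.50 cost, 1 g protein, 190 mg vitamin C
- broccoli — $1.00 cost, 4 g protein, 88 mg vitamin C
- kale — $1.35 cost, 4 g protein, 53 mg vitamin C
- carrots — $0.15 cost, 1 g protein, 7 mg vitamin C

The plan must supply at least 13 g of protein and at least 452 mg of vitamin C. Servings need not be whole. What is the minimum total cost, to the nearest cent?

$2.64

This is a tiny linear program; its minimum lies at a vertex of the feasible set. List the vertices and price them.
bell pepper only: max(13/1, 452/190) = 13 servings → $6.50.
broccoli only: max(13/4, 452/88) = 5.136 servings → $5.14.
kale only: max(13/4, 452/53) = 8.528 servings → $11.51.
carrots only: max(13/1, 452/7) = 64.57 servings → $9.69.
bell pepper + broccoli with both tight: 0.9881 servings and 3.003 servings → $3.50.
bell pepper + kale with both tight: 1.583 servings and 2.854 servings → $4.64.
bell pepper + carrots with both tight: 1.973 servings and 11.03 servings → $2.64.
broccoli + kale: the both-tight solution has a negative serving — not a feasible corner.
broccoli + carrots: intersection lies outside the first quadrant.
kale + carrots with both targets exact would need a negative amount; discard.
Cheapest feasible corner: $2.64.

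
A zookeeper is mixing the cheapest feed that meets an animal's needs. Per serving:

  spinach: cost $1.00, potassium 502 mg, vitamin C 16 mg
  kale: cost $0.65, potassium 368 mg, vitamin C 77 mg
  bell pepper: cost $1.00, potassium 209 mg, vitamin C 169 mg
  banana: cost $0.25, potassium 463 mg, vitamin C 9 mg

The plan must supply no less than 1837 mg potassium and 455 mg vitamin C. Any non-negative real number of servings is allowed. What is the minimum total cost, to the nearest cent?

A basic optimal solution has at most two foods positive. Try each food alone and each pair with both targets met exactly.
spinach only: max(1837/502, 455/16) = 28.44 servings → $28.44.
kale only: max(1837/368, 455/77) = 5.909 servings → $3.84.
bell pepper only: max(1837/209, 455/169) = 8.789 servings → $8.79.
banana only: max(1837/463, 455/9) = 50.56 servings → $12.64.
spinach + kale: the both-tight solution has a negative serving — not a feasible corner.
spinach + bell pepper with both tight: 2.643 servings and 2.442 servings → $5.08.
spinach + banana with both targets exact would need a negative amount; discard.
kale + bell pepper with both tight: 4.672 servings and 0.5638 servings → $3.60.
kale + banana with both targets exact would need a negative amount; discard.
bell pepper + banana with both tight: 2.542 servings and 2.82 servings → $3.25.
So the least-cost plan costs $3.25.

$3.25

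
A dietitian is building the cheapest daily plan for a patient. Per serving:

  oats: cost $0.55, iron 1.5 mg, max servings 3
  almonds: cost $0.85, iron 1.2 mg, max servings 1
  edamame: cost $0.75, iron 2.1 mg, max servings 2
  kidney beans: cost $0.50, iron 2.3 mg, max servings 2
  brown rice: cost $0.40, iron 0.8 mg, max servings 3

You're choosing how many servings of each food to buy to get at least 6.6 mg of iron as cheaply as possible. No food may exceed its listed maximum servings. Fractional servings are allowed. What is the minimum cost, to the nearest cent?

Cost per mg of iron: kidney beans $0.2174, edamame $0.3571, oats $0.3667, brown rice $0.5000, almonds $0.7083.
Take 2 servings of kidney beans: +4.6 mg iron for $1.00 (total $1.00, still need 2.0 mg).
Take 0.9524 servings of edamame: +2.0 mg iron for $0.71 (total $1.71, still need 0.0 mg).
Filling from the cheapest source first is optimal under one linear minimum: $1.71.

$1.71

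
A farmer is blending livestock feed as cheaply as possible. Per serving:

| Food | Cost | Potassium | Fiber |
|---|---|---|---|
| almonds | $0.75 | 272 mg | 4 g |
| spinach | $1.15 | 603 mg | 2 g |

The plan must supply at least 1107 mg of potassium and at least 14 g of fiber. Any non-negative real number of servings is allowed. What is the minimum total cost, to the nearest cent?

almonds only: max(1107/272, 14/4) = 4.07 servings → $3.05.
spinach only: max(1107/603, 14/2) = 7 servings → $8.05.
almonds + spinach with both tight: 3.334 servings and 0.3319 servings → $2.88.
Cheapest feasible corner: $2.88.

$2.88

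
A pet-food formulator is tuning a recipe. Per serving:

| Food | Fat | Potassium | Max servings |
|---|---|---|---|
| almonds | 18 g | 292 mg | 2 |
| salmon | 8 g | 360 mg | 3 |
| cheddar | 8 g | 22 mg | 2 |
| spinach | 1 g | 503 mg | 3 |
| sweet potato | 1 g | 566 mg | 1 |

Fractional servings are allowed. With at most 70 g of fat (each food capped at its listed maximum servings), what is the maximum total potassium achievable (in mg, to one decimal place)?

Potassium per g fat: sweet potato 566, spinach 503, salmon 45, almonds 16.22, cheddar 2.75.
Take 1 serving of sweet potato: uses 1 g fat, +566.0 mg potassium (running total 566.0 mg).
Take 3 servings of spinach: uses 3 g fat, +1509.0 mg potassium (running total 2075.0 mg).
Take 3 servings of salmon: uses 24 g fat, +1080.0 mg potassium (running total 3155.0 mg).
Take 2 servings of almonds: uses 36 g fat, +584.0 mg potassium (running total 3739.0 mg).
Take 0.75 servings of cheddar: uses 6 g fat, +16.5 mg potassium (running total 3755.5 mg).
Filling greedily by potassium-per-g fat is optimal for one linear limit, giving 3755.5 mg.

3755.5 mg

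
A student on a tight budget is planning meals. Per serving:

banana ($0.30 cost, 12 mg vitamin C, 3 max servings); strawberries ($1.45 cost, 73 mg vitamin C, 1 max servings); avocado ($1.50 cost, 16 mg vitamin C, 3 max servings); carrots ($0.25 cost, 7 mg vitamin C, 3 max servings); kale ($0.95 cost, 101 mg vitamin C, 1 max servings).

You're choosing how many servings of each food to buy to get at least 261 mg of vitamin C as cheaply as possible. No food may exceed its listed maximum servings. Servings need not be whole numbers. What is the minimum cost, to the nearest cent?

$6.86

Cost per mg of vitamin C: kale $0.0094, strawberries $0.0199, banana $0.0250, carrots $0.0357, avocado $0.0938.
Take 1 serving of kale: +101.0 mg vitamin C for $0.95 (total $0.95, still need 160.0 mg).
Take 1 serving of strawberries: +73.0 mg vitamin C for $1.45 (total $2.40, still need 87.0 mg).
Take 3 servings of banana: +36.0 mg vitamin C for $0.90 (total $3.30, still need 51.0 mg).
Take 3 servings of carrots: +21.0 mg vitamin C for $0.75 (total $4.05, still need 30.0 mg).
Take 1.875 servings of avocado: +30.0 mg vitamin C for $2.81 (total $6.86, still need 0.0 mg).
Filling from the cheapest source first is optimal under one linear minimum: $6.86.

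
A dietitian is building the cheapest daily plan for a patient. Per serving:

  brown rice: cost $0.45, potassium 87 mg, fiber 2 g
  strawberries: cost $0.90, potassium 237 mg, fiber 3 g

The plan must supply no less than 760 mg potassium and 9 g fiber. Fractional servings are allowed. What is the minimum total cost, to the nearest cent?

This is a tiny linear program; its minimum lies at a vertex of the feasible set. List the vertices and price them.
brown rice only: max(760/87, 9/2) = 8.736 servings → $3.93.
strawberries only: max(760/237, 9/3) = 3.207 servings → $2.89.
brown rice + strawberries: intersection lies outside the first quadrant.
The minimum over all feasible corners is $2.89.

$2.89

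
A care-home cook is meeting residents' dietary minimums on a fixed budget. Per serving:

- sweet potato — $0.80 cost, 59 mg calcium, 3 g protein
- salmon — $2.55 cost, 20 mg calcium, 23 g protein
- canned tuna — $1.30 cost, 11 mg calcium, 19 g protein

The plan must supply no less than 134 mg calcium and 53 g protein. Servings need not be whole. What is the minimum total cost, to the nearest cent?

Check every corner: each single food scaled to meet both minima, and each pair solved so both constraints bind.
sweet potato only: max(134/59, 53/3) = 17.67 servings → $14.13.
salmon only: max(134/20, 53/23) = 6.7 servings → $17.09.
canned tuna only: max(134/11, 53/19) = 12.18 servings → $15.84.
sweet potato + salmon with both tight: 1.559 servings and 2.101 servings → $6.60.
sweet potato + canned tuna with both tight: 1.804 servings and 2.505 servings → $4.70.
salmon + canned tuna with both targets exact would need a negative amount; discard.
Cheapest feasible corner: $4.70.

$4.70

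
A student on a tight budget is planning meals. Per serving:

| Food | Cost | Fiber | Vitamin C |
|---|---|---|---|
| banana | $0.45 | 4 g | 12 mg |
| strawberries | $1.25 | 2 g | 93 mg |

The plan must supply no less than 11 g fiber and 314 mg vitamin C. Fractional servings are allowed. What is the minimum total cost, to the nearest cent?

$4.55

The cheapest plan sits at a corner of the feasible region — with two constraints it uses at most two foods.
banana only: max(11/4, 314/12) = 26.17 servings → $11.78.
strawberries only: max(11/2, 314/93) = 5.5 servings → $6.88.
banana + strawberries with both tight: 1.135 servings and 3.23 servings → $4.55.
Cheapest feasible corner: $4.55.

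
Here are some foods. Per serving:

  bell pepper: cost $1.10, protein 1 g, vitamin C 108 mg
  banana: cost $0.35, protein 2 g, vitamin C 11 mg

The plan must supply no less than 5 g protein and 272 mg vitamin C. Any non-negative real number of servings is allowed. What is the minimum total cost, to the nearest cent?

The cheapest plan sits at a corner of the feasible region — with two constraints it uses at most two foods.
bell pepper only: max(5/1, 272/108) = 5 servings → $5.50.
banana only: max(5/2, 272/11) = 24.73 servings → $8.65.
bell pepper + banana with both tight: 2.385 servings and 1.307 servings → $3.08.
The minimum over all feasible corners is $3.08.

$3.08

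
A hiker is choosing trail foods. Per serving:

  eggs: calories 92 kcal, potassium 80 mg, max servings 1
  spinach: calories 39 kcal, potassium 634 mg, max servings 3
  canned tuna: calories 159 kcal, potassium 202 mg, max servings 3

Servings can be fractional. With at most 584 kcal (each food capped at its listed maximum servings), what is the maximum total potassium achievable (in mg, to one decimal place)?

Potassium per kcal: spinach 16.26, canned tuna 1.27, eggs 0.8696.
Take 3 servings of spinach: uses 117 kcal, +1902.0 mg potassium (running total 1902.0 mg).
Take 2.937 servings of canned tuna: uses 467 kcal, +593.3 mg potassium (running total 2495.3 mg).
Filling greedily by potassium-per-kcal is optimal for one linear limit, giving 2495.3 mg.

2495.3 mg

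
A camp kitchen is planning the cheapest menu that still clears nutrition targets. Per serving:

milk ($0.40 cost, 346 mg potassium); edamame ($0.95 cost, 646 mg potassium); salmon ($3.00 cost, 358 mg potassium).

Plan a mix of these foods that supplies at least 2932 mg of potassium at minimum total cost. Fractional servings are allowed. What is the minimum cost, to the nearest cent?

$3.39

Cost per mg of potassium: milk $0.0012, edamame $0.0015, salmon $0.0084.
With no serving limits, use only milk: 2932 mg / 346 mg = 8.474 servings × $0.40 = $3.39.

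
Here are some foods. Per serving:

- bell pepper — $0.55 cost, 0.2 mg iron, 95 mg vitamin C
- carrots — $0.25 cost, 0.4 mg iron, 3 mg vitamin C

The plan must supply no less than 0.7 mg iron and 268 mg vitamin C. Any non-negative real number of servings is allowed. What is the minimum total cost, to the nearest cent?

$1.63

Minimising a linear cost over {iron ≥ 0.7, vitamin C ≥ 268, servings ≥ 0} — the optimum is at a vertex, using one or two foods.
bell pepper only: max(0.7/0.2, 268/95) = 3.5 servings → $1.93.
carrots only: max(0.7/0.4, 268/3) = 89.33 servings → $22.33.
bell pepper + carrots with both tight: 2.81 servings and 0.3449 servings → $1.63.
So the least-cost plan costs $1.63.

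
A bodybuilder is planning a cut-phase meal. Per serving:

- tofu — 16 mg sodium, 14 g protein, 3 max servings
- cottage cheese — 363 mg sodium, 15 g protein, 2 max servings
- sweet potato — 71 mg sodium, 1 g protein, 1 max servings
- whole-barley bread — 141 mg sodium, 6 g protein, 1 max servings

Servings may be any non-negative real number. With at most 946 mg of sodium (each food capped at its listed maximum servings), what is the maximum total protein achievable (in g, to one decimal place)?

Protein per mg sodium: tofu 0.875, whole-barley bread 0.04255, cottage cheese 0.04132, sweet potato 0.01408.
Take 3 servings of tofu: uses 48 mg sodium, +42.0 g protein (running total 42.0 g).
Take 1 serving of whole-barley bread: uses 141 mg sodium, +6.0 g protein (running total 48.0 g).
Take 2 servings of cottage cheese: uses 726 mg sodium, +30.0 g protein (running total 78.0 g).
Take 0.4366 servings of sweet potato: uses 31 mg sodium, +0.4 g protein (running total 78.4 g).
Greedy by best ratio exhausts the sodium allowance optimally: 78.4 g.

78.4 g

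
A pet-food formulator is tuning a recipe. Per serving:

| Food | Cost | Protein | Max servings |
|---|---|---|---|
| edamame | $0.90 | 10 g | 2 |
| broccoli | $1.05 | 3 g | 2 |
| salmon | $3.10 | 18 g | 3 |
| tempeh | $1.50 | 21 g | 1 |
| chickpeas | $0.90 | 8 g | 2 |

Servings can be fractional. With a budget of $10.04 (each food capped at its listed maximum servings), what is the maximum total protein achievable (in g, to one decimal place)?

Protein per dollar: tempeh 14, edamame 11.11, chickpeas 8.889, salmon 5.806, broccoli 2.857.
Take 1 serving of tempeh: spends $1.50, +21.0 g protein (running total 21.0 g).
Take 2 servings of edamame: spends $1.80, +20.0 g protein (running total 41.0 g).
Take 2 servings of chickpeas: spends $1.80, +16.0 g protein (running total 57.0 g).
Take 1.594 servings of salmon: spends $4.94, +28.7 g protein (running total 85.7 g).
Filling greedily by protein-per-dollar is optimal for one linear limit, giving 85.7 g.

85.7 g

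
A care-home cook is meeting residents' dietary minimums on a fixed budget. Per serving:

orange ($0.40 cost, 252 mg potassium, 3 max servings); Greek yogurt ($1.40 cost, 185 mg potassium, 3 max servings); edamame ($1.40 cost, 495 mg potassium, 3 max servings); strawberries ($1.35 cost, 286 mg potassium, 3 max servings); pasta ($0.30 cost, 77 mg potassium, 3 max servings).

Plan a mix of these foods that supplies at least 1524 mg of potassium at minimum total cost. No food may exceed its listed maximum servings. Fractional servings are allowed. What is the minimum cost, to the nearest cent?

Cost per mg of potassium: orange $0.0016, edamame $0.0028, pasta $0.0039, strawberries $0.0047, Greek yogurt $0.0076.
Take 3 servings of orange: +756.0 mg potassium for $1.20 (total $1.20, still need 768.0 mg).
Take 1.552 servings of edamame: +768.0 mg potassium for $2.17 (total $3.37, still need 0.0 mg).
Greedy by cheapest-per-mg is optimal for a single linear constraint, so the minimum cost is $3.37.

$3.37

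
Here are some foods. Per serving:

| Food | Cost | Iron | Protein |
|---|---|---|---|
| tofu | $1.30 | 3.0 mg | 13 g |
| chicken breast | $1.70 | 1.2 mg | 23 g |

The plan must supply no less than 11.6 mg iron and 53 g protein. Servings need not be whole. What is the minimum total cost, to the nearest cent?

$5.21

At the optimum either one food covers both requirements or two foods hit both targets exactly; no other combination can be cheaper.
tofu only: max(11.6/3.0, 53/13) = 4.077 servings → $5.30.
chicken breast only: max(11.6/1.2, 53/23) = 9.667 servings → $16.43.
tofu + chicken breast with both tight: 3.805 servings and 0.1536 servings → $5.21.
So the least-cost plan costs $5.21.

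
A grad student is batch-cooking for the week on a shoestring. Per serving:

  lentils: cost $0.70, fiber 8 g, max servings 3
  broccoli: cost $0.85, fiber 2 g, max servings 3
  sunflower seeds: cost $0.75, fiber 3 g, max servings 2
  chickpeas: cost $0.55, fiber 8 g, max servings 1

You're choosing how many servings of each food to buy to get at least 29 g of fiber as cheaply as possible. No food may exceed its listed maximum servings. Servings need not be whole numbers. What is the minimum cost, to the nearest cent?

Cost per g of fiber: chickpeas $0.0688, lentils $0.0875, sunflower seeds $0.2500, broccoli $0.4250.
Take 1 serving of chickpeas: +8.0 g fiber for $0.55 (total $0.55, still need 21.0 g).
Take 2.625 servings of lentils: +21.0 g fiber for $1.84 (total $2.39, still need 0.0 g).
Greedy by cheapest-per-g is optimal for a single linear constraint, so the minimum cost is $2.39.

$2.39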